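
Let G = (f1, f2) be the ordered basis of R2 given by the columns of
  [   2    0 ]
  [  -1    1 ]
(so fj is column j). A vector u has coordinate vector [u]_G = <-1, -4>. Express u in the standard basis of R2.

<-2, -3>

u = M [u]_G, where M has columns f1, f2.
Carrying out the matrix-vector product, u = <-2, -3>.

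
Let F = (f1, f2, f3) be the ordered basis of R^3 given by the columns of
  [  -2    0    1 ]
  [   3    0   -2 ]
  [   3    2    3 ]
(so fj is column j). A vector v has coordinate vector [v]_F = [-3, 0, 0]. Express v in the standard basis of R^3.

[6, -9, -9]

The coordinates say v = -3f1 + 0·f2 + 0·f3; adding the scaled basis vectors gives [6, -9, -9].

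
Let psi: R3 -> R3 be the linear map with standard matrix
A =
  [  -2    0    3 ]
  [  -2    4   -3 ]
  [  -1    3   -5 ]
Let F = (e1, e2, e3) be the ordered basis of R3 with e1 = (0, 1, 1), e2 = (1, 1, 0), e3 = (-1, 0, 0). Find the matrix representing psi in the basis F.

[[-2, 2, 1], [3, 0, 1], [0, 2, -1]]

Let P have columns e1, ..., e3. Then [psi]_F = P^(-1) A P.
Here det P = 1, so P^(-1) is integer; computing A P first and then P^(-1)(A P) gives [[-2, 2, 1], [3, 0, 1], [0, 2, -1]].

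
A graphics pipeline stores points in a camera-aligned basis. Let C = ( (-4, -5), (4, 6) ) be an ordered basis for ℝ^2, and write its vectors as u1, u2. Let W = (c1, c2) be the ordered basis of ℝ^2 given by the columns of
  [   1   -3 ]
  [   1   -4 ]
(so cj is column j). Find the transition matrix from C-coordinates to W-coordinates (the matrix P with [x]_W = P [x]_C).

[[-1, -2], [1, -2]]

Take x = uj: its C-coordinates are the j-th standard unit vector, so P e_j — column j of P — equals [uj]_W.
u1 = -c1 + c2, giving column 1 = (-1, 1); repeating for each j gives P = [[-1, -2], [1, -2]].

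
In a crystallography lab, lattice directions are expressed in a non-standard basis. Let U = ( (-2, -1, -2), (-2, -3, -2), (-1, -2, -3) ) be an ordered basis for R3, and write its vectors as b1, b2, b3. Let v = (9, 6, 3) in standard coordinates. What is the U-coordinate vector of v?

(-3, -3, 3)

We seek scalars with c_1 b1 + ... + c_3 b3 = v; equivalently solve M c = v where the columns of M are b1, ..., b3.
Solving this 3x3 system gives c = (-3, -3, 3).
Check: -3b1 - 3b2 + 3b3 = (9, 6, 3).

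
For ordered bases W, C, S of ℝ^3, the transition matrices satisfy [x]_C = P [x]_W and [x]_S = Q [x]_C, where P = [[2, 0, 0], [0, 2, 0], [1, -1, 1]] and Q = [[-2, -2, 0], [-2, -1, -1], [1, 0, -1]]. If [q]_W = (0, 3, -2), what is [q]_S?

First [q]_C = P [q]_W = (0, 6, -5).
Then [q]_S = Q [q]_C = (-12, -1, 5).

(-12, -1, 5)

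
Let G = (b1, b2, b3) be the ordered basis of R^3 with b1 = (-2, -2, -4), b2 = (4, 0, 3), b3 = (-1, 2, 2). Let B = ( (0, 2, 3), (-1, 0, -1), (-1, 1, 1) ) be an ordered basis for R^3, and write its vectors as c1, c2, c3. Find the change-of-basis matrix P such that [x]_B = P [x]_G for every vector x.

[[-2, 1, 1], [0, -2, 1], [2, -2, 0]]

Let M have columns bj and N have columns cj. Then for every x, N [x]_B = x = M [x]_G, so P = N^(-1) M.
Since det N = 1, N^(-1) has integer entries; multiplying gives P = [[-2, 1, 1], [0, -2, 1], [2, -2, 0]].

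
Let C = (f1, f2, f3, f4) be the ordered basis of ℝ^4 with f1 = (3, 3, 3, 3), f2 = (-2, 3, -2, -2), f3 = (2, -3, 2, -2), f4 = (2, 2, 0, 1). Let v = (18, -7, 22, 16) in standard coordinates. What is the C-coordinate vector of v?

Write v = c_1 f1 + ... + c_4 f4 and solve for the c_i.
Row-reducing the augmented matrix [M | v] gives c = (4, -4, 1, -2).
Check: 4f1 - 4f2 + f3 - 2f4 = (18, -7, 22, 16).

(4, -4, 1, -2)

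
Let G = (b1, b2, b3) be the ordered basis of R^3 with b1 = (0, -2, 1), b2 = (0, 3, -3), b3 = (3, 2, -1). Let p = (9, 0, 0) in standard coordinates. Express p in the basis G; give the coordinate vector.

(3, 0, 3)

Write p = c_1 b1 + ... + c_3 b3 and solve for the c_i.
Gaussian elimination on [M | p] yields c = (3, 0, 3).
Check: 3b1 + 0·b2 + 3b3 = (9, 0, 0).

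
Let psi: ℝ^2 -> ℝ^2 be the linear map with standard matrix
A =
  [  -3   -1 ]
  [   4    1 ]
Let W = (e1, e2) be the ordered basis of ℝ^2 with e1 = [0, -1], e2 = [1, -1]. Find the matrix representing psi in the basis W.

The j-th column of [psi]_W is [psi(ej)]_W.
psi(e1) = A e1 = [1, -1] = 0·e1 + e2, so column 1 is [0, 1].
Repeating for e2 and assembling the columns gives [[0, -1], [1, -2]].

[[0, -1], [1, -2]]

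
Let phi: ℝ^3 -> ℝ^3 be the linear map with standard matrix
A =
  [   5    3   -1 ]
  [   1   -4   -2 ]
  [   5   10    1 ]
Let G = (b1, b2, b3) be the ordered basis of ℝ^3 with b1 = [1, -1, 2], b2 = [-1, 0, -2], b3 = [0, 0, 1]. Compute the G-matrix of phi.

[[-1, -3, 2], [-1, 0, 3], [-3, -1, 3]]

With P the matrix whose columns are b1, ..., b3, [phi]_G = P^(-1) A P.
Column by column: phi(b1) = A b1 = [0, 1, -3]; its G-coordinates [-1, -1, -3] give column 1.
Continuing for each basis vector yields [phi]_G = [[-1, -3, 2], [-1, 0, 3], [-3, -1, 3]].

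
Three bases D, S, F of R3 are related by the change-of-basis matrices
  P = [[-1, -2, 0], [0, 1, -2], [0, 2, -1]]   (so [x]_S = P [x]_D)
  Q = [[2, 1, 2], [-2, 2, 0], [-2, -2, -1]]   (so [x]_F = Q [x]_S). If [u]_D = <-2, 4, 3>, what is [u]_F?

<-4, 8, 11>

First [u]_S = P [u]_D = <-6, -2, 5>.
Then [u]_F = Q [u]_S = <-4, 8, 11>.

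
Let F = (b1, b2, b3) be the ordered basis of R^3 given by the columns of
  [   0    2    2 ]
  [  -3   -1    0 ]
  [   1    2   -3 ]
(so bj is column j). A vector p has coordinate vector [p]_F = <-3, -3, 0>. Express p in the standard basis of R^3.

<-6, 12, -9>

p = M [p]_F, where M has columns b1, ..., b3.
Carrying out the matrix-vector product, p = <-6, 12, -9>.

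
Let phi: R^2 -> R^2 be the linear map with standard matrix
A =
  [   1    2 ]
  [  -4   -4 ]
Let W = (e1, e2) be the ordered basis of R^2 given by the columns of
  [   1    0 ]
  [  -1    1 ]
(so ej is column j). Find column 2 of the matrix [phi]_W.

Compute phi(e2) = A e2 = [2, -4] in standard coordinates.
Then write this in W-coordinates: solve for y in y_1 e1 + y_2 e2 = [2, -4].
This gives y = [2, -2], which is column 2 of [phi]_W.

[2, -2]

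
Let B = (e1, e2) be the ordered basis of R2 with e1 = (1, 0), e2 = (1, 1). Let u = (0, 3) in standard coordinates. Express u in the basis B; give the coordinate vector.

(-3, 3)

Write u = c_1 e1 + c_2 e2 and solve for the c_i.
System: c_1 + c_2 = 0, 0c_1 + c_2 = 3; solving gives c_1 = -3, c_2 = 3.
Check: -3e1 + 3e2 = (0, 3).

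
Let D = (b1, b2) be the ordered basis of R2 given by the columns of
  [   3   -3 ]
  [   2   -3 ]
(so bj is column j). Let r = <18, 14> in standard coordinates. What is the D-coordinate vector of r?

Write r = c_1 b1 + c_2 b2 and solve for the c_i.
System: 3c_1 - 3c_2 = 18, 2c_1 - 3c_2 = 14; solving gives c_1 = 4, c_2 = -2.
Check: 4b1 - 2b2 = <18, 14>.

<4, -2>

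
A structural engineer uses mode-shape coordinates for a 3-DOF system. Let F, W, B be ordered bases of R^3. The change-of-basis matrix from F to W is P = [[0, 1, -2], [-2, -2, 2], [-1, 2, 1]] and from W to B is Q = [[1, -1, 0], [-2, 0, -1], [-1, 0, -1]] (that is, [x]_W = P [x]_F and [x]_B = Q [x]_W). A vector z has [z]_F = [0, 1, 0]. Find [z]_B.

Apply P to get W-coordinates [1, -2, 2], then Q to get B-coordinates.
The result is [z]_B = [3, -4, -3].

[3, -4, -3]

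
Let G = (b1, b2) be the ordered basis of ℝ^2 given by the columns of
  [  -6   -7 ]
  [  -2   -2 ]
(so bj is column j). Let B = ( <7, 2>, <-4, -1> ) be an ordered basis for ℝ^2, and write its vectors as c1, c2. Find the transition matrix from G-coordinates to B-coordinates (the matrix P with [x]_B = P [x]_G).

[[-2, -1], [-2, 0]]

Let M have columns bj and N have columns cj. Then for every x, N [x]_B = x = M [x]_G, so P = N^(-1) M.
Since det N = 1, N^(-1) has integer entries; multiplying gives P = [[-2, -1], [-2, 0]].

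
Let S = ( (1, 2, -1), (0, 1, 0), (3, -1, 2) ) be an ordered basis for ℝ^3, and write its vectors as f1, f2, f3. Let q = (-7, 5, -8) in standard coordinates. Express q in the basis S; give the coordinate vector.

(2, -2, -3)

We seek scalars with c_1 f1 + ... + c_3 f3 = q; equivalently solve M c = q where the columns of M are f1, ..., f3.
Row-reducing the augmented matrix [M | q] gives c = (2, -2, -3).
Check: 2f1 - 2f2 - 3f3 = (-7, 5, -8).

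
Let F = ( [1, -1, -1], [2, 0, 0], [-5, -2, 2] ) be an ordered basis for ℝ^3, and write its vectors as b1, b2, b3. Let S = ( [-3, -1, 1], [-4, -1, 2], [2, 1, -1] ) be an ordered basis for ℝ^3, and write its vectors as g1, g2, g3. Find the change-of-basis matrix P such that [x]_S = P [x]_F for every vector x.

Take x = bj: its F-coordinates are the j-th standard unit vector, so P e_j — column j of P — equals [bj]_S.
b1 = g1 - 2g2 - 2g3, giving column 1 = [1, -2, -2]; repeating for each j gives P = [[1, -2, 1], [-2, 0, 0], [-2, -2, -1]].

[[1, -2, 1], [-2, 0, 0], [-2, -2, -1]]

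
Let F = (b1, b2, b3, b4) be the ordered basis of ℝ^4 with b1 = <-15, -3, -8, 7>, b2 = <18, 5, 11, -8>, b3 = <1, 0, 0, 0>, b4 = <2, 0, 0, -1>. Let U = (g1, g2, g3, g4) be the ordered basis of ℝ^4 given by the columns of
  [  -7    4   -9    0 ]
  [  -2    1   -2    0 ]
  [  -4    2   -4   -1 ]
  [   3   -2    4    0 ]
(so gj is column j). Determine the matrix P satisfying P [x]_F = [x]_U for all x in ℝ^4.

[[-1, -2, 0, 1], [-1, 1, -2, 0], [2, 0, -1, -1], [2, -1, 0, 0]]

Let M have columns bj and N have columns gj. Then for every x, N [x]_U = x = M [x]_F, so P = N^(-1) M.
Since det N = -1, N^(-1) has integer entries; multiplying gives P = [[-1, -2, 0, 1], [-1, 1, -2, 0], [2, 0, -1, -1], [2, -1, 0, 0]].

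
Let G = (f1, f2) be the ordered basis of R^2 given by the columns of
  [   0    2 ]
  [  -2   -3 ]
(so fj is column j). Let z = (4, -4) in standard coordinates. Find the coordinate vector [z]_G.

[z]_G is the unique c with M c = z, where M has columns f1, f2.
System: 0c_1 + 2c_2 = 4, -2c_1 - 3c_2 = -4; solving gives c_1 = -1, c_2 = 2.
Check: -f1 + 2f2 = (4, -4).

(-1, 2)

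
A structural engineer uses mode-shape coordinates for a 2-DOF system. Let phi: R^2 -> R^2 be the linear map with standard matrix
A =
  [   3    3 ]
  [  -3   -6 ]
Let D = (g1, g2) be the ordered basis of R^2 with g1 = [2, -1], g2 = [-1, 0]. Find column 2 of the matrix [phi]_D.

[-3, -3]

Column 2 of [phi]_D is the D-coordinate vector of phi(g2).
In standard coordinates phi(g2) = A g2 = [-3, 3].
Converting to D: [-3, 3] = -3g1 - 3g2, so the coordinate vector is [-3, -3].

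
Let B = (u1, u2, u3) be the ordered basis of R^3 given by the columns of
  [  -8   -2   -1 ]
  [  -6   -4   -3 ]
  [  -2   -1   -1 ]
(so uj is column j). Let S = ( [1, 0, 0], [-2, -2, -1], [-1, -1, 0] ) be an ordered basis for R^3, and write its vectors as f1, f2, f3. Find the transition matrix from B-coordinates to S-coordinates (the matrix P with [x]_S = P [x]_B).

[[-2, 2, 2], [2, 1, 1], [2, 2, 1]]

Let M have columns uj and N have columns fj. Then for every x, N [x]_S = x = M [x]_B, so P = N^(-1) M.
Since det N = -1, N^(-1) has integer entries; multiplying gives P = [[-2, 2, 2], [2, 1, 1], [2, 2, 1]].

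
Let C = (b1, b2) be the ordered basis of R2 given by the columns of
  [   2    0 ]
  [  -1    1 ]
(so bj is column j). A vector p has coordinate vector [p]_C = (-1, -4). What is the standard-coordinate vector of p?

(-2, -3)

The coordinates say p = -b1 - 4b2; adding the scaled basis vectors gives (-2, -3).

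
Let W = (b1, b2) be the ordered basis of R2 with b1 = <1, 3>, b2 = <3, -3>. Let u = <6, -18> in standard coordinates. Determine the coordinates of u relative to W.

Write u = c_1 b1 + c_2 b2 and solve for the c_i.
System: c_1 + 3c_2 = 6, 3c_1 - 3c_2 = -18; solving gives c_1 = -3, c_2 = 3.
Check: -3b1 + 3b2 = <6, -18>.

<-3, 3>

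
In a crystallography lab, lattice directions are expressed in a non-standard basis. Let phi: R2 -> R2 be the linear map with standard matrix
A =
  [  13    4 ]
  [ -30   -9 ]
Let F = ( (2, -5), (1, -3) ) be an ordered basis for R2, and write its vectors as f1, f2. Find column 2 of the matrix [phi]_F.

Compute phi(f2) = A f2 = (1, -3) in standard coordinates.
Then write this in F-coordinates: solve for y in y_1 f1 + y_2 f2 = (1, -3).
This gives y = (0, 1), which is column 2 of [phi]_F.

(0, 1)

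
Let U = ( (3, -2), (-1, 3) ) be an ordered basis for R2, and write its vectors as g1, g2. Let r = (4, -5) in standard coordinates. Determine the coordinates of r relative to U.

(1, -1)

Write r = c_1 g1 + c_2 g2 and solve for the c_i.
System: 3c_1 - c_2 = 4, -2c_1 + 3c_2 = -5; solving gives c_1 = 1, c_2 = -1.
Check: g1 - g2 = (4, -5).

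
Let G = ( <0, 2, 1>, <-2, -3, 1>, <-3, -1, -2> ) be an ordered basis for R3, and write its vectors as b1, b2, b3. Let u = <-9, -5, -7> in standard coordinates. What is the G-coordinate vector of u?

<-1, 0, 3>

[u]_G is the unique c with M c = u, where M has columns b1, ..., b3.
Row-reducing the augmented matrix [M | u] gives c = (-1, 0, 3).
Check: -b1 + 0·b2 + 3b3 = <-9, -5, -7>.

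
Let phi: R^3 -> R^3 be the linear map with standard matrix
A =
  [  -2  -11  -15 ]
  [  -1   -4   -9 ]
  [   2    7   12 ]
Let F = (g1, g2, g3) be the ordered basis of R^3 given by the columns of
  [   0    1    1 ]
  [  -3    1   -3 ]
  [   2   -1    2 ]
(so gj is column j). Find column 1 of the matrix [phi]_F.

Column 1 of [phi]_F is the F-coordinate vector of phi(g1).
In standard coordinates phi(g1) = A g1 = (3, -6, 3).
Converting to F: (3, -6, 3) = 3g1 + 3g2 + 0·g3, so the coordinate vector is (3, 3, 0).

(3, 3, 0)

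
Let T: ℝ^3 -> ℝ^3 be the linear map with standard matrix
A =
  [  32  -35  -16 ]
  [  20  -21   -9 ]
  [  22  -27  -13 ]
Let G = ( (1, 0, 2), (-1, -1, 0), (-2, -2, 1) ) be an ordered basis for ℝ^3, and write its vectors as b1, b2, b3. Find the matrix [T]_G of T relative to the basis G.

The j-th column of [T]_G is [T(bj)]_G.
T(b1) = A b1 = (0, 2, -4) = -2b1 - 2b2 + 0·b3, so column 1 is (-2, -2, 0).
Repeating for b2, b3 and assembling the columns gives [[-2, 2, -3], [-2, -3, 1], [0, 1, 3]].

[[-2, 2, -3], [-2, -3, 1], [0, 1, 3]]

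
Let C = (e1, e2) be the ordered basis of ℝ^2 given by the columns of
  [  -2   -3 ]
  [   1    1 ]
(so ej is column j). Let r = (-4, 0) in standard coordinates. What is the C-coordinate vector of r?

(-4, 4)

Write r = c_1 e1 + c_2 e2 and solve for the c_i.
System: -2c_1 - 3c_2 = -4, c_1 + c_2 = 0; solving gives c_1 = -4, c_2 = 4.
Check: -4e1 + 4e2 = (-4, 0).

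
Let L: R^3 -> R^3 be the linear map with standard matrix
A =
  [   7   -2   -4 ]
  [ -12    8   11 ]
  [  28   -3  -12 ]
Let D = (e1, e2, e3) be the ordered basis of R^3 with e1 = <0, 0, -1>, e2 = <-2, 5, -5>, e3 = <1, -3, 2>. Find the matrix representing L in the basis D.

[[-3, 0, -2], [-1, 3, -1], [2, 2, 3]]

The j-th column of [L]_D is [L(ej)]_D.
L(e1) = A e1 = <4, -11, 12> = -3e1 - e2 + 2e3, so column 1 is <-3, -1, 2>.
Repeating for e2, e3 and assembling the columns gives [[-3, 0, -2], [-1, 3, -1], [2, 2, 3]].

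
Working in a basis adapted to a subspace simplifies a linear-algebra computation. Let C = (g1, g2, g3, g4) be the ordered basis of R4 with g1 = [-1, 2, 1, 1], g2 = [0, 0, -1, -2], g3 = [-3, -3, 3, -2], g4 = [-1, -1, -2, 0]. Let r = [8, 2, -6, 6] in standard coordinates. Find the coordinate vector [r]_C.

We seek scalars with c_1 g1 + ... + c_4 g4 = r; equivalently solve M c = r where the columns of M are g1, ..., g4.
Row-reducing the augmented matrix [M | r] gives c = (-2, -2, -2, 0).
Check: -2g1 - 2g2 - 2g3 + 0·g4 = [8, 2, -6, 6].

[-2, -2, -2, 0]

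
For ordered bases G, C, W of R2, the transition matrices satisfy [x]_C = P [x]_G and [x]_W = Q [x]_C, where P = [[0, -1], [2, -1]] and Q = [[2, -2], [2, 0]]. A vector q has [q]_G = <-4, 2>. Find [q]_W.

Composing the changes, [q]_W = Q P [q]_G.
Q P = [[-4, 0], [0, -2]]; applying this to <-4, 2> gives <16, -4>.

<16, -4>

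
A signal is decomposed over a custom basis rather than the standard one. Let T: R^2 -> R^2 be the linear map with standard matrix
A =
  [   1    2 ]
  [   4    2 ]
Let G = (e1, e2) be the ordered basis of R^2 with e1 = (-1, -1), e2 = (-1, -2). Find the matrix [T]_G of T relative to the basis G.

The j-th column of [T]_G is [T(ej)]_G.
T(e1) = A e1 = (-3, -6) = 0·e1 + 3e2, so column 1 is (0, 3).
Repeating for e2 and assembling the columns gives [[0, 2], [3, 3]].

[[0, 2], [3, 3]]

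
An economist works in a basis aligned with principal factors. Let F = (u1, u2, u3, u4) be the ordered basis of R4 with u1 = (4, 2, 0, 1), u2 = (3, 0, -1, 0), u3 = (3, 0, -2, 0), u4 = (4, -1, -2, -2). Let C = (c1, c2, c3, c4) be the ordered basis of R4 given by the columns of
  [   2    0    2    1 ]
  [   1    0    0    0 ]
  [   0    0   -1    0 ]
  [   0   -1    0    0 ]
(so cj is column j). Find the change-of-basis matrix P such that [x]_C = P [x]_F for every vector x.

Take x = uj: its F-coordinates are the j-th standard unit vector, so P e_j — column j of P — equals [uj]_C.
u1 = 2c1 - c2 + 0·c3 + 0·c4, giving column 1 = (2, -1, 0, 0); repeating for each j gives P = [[2, 0, 0, -1], [-1, 0, 0, 2], [0, 1, 2, 2], [0, 1, -1, 2]].

[[2, 0, 0, -1], [-1, 0, 0, 2], [0, 1, 2, 2], [0, 1, -1, 2]]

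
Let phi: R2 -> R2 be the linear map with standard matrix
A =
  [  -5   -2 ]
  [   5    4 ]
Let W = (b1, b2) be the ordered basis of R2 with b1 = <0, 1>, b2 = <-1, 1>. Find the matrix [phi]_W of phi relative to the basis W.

The j-th column of [phi]_W is [phi(bj)]_W.
phi(b1) = A b1 = <-2, 4> = 2b1 + 2b2, so column 1 is <2, 2>.
Repeating for b2 and assembling the columns gives [[2, 2], [2, -3]].

[[2, 2], [2, -3]]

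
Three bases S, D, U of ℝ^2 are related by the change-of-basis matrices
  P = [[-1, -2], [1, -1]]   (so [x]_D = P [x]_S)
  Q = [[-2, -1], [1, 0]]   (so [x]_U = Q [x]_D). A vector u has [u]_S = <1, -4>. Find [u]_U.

First [u]_D = P [u]_S = <7, 5>.
Then [u]_U = Q [u]_D = <-19, 7>.

<-19, 7>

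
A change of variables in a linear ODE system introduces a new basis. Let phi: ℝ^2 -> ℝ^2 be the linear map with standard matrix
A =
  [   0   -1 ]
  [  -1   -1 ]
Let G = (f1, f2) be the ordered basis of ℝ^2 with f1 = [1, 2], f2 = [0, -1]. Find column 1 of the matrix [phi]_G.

Column 1 of [phi]_G is the G-coordinate vector of phi(f1).
In standard coordinates phi(f1) = A f1 = [-2, -3].
Converting to G: [-2, -3] = -2f1 - f2, so the coordinate vector is [-2, -1].

[-2, -1]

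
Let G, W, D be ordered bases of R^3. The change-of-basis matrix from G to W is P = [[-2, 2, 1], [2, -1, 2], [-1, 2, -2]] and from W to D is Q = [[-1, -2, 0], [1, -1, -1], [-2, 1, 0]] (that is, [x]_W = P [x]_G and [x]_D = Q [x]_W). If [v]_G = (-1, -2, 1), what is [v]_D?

First [v]_W = P [v]_G = (-1, 2, -5).
Then [v]_D = Q [v]_W = (-3, 2, 4).

(-3, 2, 4)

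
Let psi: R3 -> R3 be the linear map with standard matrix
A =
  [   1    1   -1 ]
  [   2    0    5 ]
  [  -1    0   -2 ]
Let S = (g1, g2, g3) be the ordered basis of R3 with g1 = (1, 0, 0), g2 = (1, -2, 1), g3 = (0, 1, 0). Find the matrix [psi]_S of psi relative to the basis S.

Let P have columns g1, ..., g3. Then [psi]_S = P^(-1) A P.
Here det P = -1, so P^(-1) is integer; computing A P first and then P^(-1)(A P) gives [[2, 1, 1], [-1, -3, 0], [0, 1, 0]].

[[2, 1, 1], [-1, -3, 0], [0, 1, 0]]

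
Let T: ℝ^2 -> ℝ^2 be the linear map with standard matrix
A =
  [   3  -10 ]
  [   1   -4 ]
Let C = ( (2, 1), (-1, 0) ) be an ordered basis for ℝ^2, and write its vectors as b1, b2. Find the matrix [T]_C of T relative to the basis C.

[[-2, -1], [0, 1]]

The j-th column of [T]_C is [T(bj)]_C.
T(b1) = A b1 = (-4, -2) = -2b1 + 0·b2, so column 1 is (-2, 0).
Repeating for b2 and assembling the columns gives [[-2, -1], [0, 1]].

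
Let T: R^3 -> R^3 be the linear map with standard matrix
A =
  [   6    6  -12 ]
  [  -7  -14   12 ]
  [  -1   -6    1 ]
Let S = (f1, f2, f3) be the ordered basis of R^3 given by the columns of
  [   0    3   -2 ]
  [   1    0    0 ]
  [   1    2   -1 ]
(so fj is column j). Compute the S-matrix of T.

[[-2, 3, 2], [0, -2, -2], [3, 0, -3]]

With P the matrix whose columns are f1, ..., f3, [T]_S = P^(-1) A P.
Column by column: T(f1) = A f1 = (-6, -2, -5); its S-coordinates (-2, 0, 3) give column 1.
Continuing for each basis vector yields [T]_S = [[-2, 3, 2], [0, -2, -2], [3, 0, -3]].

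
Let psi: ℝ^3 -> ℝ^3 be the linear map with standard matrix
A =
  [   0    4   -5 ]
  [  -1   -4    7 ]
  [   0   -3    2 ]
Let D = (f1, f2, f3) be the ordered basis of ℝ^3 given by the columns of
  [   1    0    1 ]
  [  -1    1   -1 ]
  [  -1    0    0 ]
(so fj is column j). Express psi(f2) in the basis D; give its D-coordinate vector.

<3, 0, 1>

Column 2 of [psi]_D is the D-coordinate vector of psi(f2).
In standard coordinates psi(f2) = A f2 = <4, -4, -3>.
Converting to D: <4, -4, -3> = 3f1 + 0·f2 + f3, so the coordinate vector is <3, 0, 1>.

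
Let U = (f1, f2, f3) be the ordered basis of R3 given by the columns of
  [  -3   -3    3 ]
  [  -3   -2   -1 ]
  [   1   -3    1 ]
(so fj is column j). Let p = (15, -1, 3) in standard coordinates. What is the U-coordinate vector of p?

(-1, 0, 4)

[p]_U is the unique c with M c = p, where M has columns f1, ..., f3.
Gaussian elimination on [M | p] yields c = (-1, 0, 4).
Check: -f1 + 0·f2 + 4f3 = (15, -1, 3).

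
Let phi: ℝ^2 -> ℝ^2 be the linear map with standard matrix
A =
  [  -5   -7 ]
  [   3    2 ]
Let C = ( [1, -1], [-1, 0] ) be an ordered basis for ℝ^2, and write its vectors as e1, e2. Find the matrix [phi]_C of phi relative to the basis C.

With P the matrix whose columns are e1, e2, [phi]_C = P^(-1) A P.
Column by column: phi(e1) = A e1 = [2, 1]; its C-coordinates [-1, -3] give column 1.
Continuing for each basis vector yields [phi]_C = [[-1, 3], [-3, -2]].

[[-1, 3], [-3, -2]]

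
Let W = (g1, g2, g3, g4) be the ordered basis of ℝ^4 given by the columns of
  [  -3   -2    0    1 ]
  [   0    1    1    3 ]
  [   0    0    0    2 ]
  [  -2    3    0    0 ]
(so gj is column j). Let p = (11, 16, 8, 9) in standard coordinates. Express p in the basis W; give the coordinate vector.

We seek scalars with c_1 g1 + ... + c_4 g4 = p; equivalently solve M c = p where the columns of M are g1, ..., g4.
Row-reducing the augmented matrix [M | p] gives c = (-3, 1, 3, 4).
Check: -3g1 + g2 + 3g3 + 4g4 = (11, 16, 8, 9).

(-3, 1, 3, 4)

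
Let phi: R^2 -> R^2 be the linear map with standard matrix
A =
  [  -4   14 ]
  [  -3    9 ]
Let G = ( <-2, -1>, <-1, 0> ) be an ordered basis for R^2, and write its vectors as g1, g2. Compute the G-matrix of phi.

With P the matrix whose columns are g1, g2, [phi]_G = P^(-1) A P.
Column by column: phi(g1) = A g1 = <-6, -3>; its G-coordinates <3, 0> give column 1.
Continuing for each basis vector yields [phi]_G = [[3, -3], [0, 2]].

[[3, -3], [0, 2]]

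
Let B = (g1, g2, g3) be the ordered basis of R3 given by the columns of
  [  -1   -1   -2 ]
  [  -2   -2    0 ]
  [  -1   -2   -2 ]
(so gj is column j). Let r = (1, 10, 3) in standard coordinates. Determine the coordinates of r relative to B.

[r]_B is the unique c with M c = r, where M has columns g1, ..., g3.
Row-reducing the augmented matrix [M | r] gives c = (-3, -2, 2).
Check: -3g1 - 2g2 + 2g3 = (1, 10, 3).

(-3, -2, 2)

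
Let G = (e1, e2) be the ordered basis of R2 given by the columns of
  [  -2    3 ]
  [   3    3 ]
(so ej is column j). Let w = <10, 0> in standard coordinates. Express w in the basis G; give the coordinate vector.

<-2, 2>

[w]_G is the unique c with M c = w, where M has columns e1, e2.
System: -2c_1 + 3c_2 = 10, 3c_1 + 3c_2 = 0; solving gives c_1 = -2, c_2 = 2.
Check: -2e1 + 2e2 = <10, 0>.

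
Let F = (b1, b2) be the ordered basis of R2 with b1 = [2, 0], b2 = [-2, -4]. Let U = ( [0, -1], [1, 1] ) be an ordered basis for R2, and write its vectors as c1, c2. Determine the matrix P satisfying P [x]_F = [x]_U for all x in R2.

Take x = bj: its F-coordinates are the j-th standard unit vector, so P e_j — column j of P — equals [bj]_U.
b1 = 2c1 + 2c2, giving column 1 = [2, 2]; repeating for each j gives P = [[2, 2], [2, -2]].

[[2, 2], [2, -2]]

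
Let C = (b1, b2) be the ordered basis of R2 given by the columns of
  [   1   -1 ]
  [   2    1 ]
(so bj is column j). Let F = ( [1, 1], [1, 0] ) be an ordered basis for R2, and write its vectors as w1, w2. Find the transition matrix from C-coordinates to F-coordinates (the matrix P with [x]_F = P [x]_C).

[[2, 1], [-1, -2]]

Take x = bj: its C-coordinates are the j-th standard unit vector, so P e_j — column j of P — equals [bj]_F.
b1 = 2w1 - w2, giving column 1 = [2, -1]; repeating for each j gives P = [[2, 1], [-1, -2]].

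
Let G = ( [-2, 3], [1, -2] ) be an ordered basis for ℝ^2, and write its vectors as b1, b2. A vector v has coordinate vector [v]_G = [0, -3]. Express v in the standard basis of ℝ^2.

[-3, 6]

By definition v = 0·b1 - 3b2.
Summing componentwise gives [-3, 6].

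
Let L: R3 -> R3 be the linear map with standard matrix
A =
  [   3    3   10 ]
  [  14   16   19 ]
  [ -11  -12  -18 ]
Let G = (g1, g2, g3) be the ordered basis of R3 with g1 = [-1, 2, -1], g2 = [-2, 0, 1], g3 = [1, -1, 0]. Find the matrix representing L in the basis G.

With P the matrix whose columns are g1, ..., g3, [L]_G = P^(-1) A P.
Column by column: L(g1) = A g1 = [-7, -1, 5]; its G-coordinates [-2, 3, -3] give column 1.
Continuing for each basis vector yields [L]_G = [[-2, -3, 0], [3, 1, 1], [-3, 3, 2]].

[[-2, -3, 0], [3, 1, 1], [-3, 3, 2]]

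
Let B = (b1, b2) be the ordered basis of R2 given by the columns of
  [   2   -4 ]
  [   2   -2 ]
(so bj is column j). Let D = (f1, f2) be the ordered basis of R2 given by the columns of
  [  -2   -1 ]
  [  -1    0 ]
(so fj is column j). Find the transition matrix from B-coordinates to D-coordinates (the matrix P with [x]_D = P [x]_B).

[[-2, 2], [2, 0]]

Take x = bj: its B-coordinates are the j-th standard unit vector, so P e_j — column j of P — equals [bj]_D.
b1 = -2f1 + 2f2, giving column 1 = <-2, 2>; repeating for each j gives P = [[-2, 2], [2, 0]].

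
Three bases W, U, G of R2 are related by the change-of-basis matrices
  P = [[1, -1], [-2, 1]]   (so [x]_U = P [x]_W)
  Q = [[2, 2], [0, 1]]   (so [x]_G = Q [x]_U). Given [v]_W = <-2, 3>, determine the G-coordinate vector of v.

<4, 7>

Apply P to get U-coordinates <-5, 7>, then Q to get G-coordinates.
The result is [v]_G = <4, 7>.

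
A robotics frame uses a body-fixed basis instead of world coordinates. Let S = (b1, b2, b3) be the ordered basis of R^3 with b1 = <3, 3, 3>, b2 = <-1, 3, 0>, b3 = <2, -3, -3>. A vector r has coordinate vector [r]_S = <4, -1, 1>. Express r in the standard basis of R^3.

r = M [r]_S, where M has columns b1, ..., b3.
Carrying out the matrix-vector product, r = <15, 6, 9>.

<15, 6, 9>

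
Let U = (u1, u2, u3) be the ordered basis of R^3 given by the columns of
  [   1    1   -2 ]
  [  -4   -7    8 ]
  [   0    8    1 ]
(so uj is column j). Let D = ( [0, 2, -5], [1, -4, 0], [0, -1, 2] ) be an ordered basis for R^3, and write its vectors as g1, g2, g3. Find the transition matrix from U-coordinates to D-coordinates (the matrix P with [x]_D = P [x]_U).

[[0, -2, -1], [1, 1, -2], [0, -1, -2]]

Take x = uj: its U-coordinates are the j-th standard unit vector, so P e_j — column j of P — equals [uj]_D.
u1 = 0·g1 + g2 + 0·g3, giving column 1 = [0, 1, 0]; repeating for each j gives P = [[0, -2, -1], [1, 1, -2], [0, -1, -2]].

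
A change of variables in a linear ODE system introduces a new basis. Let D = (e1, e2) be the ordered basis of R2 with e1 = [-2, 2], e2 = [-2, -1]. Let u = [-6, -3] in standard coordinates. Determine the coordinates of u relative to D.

[0, 3]

[u]_D is the unique c with M c = u, where M has columns e1, e2.
System: -2c_1 - 2c_2 = -6, 2c_1 - c_2 = -3; solving gives c_1 = 0, c_2 = 3.
Check: 0·e1 + 3e2 = [-6, -3].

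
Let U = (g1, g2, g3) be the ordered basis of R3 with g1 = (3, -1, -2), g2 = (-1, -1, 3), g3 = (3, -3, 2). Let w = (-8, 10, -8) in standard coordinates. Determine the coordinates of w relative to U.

(-3, -4, -1)

[w]_U is the unique c with M c = w, where M has columns g1, ..., g3.
Gaussian elimination on [M | w] yields c = (-3, -4, -1).
Check: -3g1 - 4g2 - g3 = (-8, 10, -8).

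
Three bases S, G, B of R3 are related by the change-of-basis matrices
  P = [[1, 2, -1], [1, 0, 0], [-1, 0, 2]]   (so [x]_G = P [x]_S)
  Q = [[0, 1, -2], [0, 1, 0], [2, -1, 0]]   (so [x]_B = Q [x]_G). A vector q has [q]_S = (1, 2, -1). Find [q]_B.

(7, 1, 11)

Composing the changes, [q]_B = Q P [q]_S.
Q P = [[3, 0, -4], [1, 0, 0], [1, 4, -2]]; applying this to (1, 2, -1) gives (7, 1, 11).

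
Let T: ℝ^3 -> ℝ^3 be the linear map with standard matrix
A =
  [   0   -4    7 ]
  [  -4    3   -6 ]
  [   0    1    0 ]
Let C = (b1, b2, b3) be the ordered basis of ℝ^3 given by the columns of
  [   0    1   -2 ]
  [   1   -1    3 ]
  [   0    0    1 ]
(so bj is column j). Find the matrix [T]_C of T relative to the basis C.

With P the matrix whose columns are b1, ..., b3, [T]_C = P^(-1) A P.
Column by column: T(b1) = A b1 = (-4, 3, 1); its C-coordinates (-2, -2, 1) give column 1.
Continuing for each basis vector yields [T]_C = [[-2, -2, 3], [-2, 2, 1], [1, -1, 3]].

[[-2, -2, 3], [-2, 2, 1], [1, -1, 3]]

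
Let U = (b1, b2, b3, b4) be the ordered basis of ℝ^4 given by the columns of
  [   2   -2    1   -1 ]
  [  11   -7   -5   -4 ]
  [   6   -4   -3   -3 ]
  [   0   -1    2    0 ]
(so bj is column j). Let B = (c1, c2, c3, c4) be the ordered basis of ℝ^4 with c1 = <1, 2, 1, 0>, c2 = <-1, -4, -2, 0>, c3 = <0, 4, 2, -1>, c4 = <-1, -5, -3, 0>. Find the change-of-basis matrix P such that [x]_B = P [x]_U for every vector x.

Let M have columns bj and N have columns cj. Then for every x, N [x]_B = x = M [x]_U, so P = N^(-1) M.
Since det N = 1, N^(-1) has integer entries; multiplying gives P = [[-1, 1, 0, -1], [-2, 2, -2, -2], [0, 1, -2, 0], [-1, 1, 1, 2]].

[[-1, 1, 0, -1], [-2, 2, -2, -2], [0, 1, -2, 0], [-1, 1, 1, 2]]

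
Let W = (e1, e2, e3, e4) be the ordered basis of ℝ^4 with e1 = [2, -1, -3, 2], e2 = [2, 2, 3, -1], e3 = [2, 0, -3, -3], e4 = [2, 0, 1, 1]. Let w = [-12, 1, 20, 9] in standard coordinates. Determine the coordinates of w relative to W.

[-3, -1, -4, 2]

We seek scalars with c_1 e1 + ... + c_4 e4 = w; equivalently solve M c = w where the columns of M are e1, ..., e4.
Solving this 4x4 system gives c = (-3, -1, -4, 2).
Check: -3e1 - e2 - 4e3 + 2e4 = [-12, 1, 20, 9].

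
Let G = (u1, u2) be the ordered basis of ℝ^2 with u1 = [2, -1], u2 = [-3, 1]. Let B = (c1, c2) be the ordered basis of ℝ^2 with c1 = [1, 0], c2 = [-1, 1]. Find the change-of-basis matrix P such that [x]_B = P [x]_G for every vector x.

[[1, -2], [-1, 1]]

Column j of P is [uj]_B, since P maps G-coordinates to B-coordinates.
Expressing u1 in B: u1 = c1 - c2, so column 1 of P is [1, -1].
Doing the same for each uj gives P = [[1, -2], [-1, 1]].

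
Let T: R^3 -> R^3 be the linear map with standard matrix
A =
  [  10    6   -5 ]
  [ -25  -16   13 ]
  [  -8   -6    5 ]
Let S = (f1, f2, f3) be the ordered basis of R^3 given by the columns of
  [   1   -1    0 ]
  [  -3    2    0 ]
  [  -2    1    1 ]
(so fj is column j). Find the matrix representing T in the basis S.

With P the matrix whose columns are f1, ..., f3, [T]_S = P^(-1) A P.
Column by column: T(f1) = A f1 = (2, -3, 0); its S-coordinates (-1, -3, 1) give column 1.
Continuing for each basis vector yields [T]_S = [[-1, 0, -3], [-3, 3, 2], [1, -2, -3]].

[[-1, 0, -3], [-3, 3, 2], [1, -2, -3]]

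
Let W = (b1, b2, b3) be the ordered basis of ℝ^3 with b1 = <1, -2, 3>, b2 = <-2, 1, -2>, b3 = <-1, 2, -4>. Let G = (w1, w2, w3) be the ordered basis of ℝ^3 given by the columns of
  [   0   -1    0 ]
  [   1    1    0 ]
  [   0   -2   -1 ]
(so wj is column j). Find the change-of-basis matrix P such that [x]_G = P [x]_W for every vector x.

[[-1, -1, 1], [-1, 2, 1], [-1, -2, 2]]

Let M have columns bj and N have columns wj. Then for every x, N [x]_G = x = M [x]_W, so P = N^(-1) M.
Since det N = -1, N^(-1) has integer entries; multiplying gives P = [[-1, -1, 1], [-1, 2, 1], [-1, -2, 2]].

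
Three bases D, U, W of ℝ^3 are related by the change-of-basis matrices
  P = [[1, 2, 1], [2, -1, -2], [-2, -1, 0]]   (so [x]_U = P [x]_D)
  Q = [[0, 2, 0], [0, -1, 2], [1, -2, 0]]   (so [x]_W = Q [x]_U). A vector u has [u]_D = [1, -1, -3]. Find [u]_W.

[18, -11, -22]

Composing the changes, [u]_W = Q P [u]_D.
Q P = [[4, -2, -4], [-6, -1, 2], [-3, 4, 5]]; applying this to [1, -1, -3] gives [18, -11, -22].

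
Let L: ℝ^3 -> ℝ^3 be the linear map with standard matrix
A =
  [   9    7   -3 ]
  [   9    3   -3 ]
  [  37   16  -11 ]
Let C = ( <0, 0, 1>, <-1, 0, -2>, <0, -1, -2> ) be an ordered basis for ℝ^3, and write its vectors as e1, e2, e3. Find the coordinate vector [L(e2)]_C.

Compute L(e2) = A e2 = <-3, -3, -15> in standard coordinates.
Then write this in C-coordinates: solve for y in y_1 e1 + ... + y_3 e3 = <-3, -3, -15>.
This gives y = <-3, 3, 3>, which is column 2 of [L]_C.

<-3, 3, 3>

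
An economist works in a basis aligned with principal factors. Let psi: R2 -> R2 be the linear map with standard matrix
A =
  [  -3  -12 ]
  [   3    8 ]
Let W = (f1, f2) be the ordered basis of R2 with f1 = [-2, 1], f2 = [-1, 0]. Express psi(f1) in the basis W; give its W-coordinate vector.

Compute psi(f1) = A f1 = [-6, 2] in standard coordinates.
Then write this in W-coordinates: solve for y in y_1 f1 + y_2 f2 = [-6, 2].
This gives y = [2, 2], which is column 1 of [psi]_W.

[2, 2]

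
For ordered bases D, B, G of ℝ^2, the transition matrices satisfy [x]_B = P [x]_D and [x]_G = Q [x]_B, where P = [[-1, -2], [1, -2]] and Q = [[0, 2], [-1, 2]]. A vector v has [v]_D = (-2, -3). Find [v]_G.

(8, 0)

Apply P to get B-coordinates (8, 4), then Q to get G-coordinates.
The result is [v]_G = (8, 0).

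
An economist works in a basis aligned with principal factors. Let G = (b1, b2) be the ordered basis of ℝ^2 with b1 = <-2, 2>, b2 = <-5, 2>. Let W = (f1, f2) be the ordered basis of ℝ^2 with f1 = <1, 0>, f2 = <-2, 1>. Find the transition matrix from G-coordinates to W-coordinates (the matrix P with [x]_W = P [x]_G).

[[2, -1], [2, 2]]

Let M have columns bj and N have columns fj. Then for every x, N [x]_W = x = M [x]_G, so P = N^(-1) M.
Since det N = 1, N^(-1) has integer entries; multiplying gives P = [[2, -1], [2, 2]].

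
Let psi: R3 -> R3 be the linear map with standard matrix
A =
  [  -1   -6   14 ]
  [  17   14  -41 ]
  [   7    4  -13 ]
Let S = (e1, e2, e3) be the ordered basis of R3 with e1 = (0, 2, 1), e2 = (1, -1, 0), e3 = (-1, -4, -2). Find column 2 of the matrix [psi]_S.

(-1, 3, -2)

Compute psi(e2) = A e2 = (5, 3, 3) in standard coordinates.
Then write this in S-coordinates: solve for y in y_1 e1 + ... + y_3 e3 = (5, 3, 3).
This gives y = (-1, 3, -2), which is column 2 of [psi]_S.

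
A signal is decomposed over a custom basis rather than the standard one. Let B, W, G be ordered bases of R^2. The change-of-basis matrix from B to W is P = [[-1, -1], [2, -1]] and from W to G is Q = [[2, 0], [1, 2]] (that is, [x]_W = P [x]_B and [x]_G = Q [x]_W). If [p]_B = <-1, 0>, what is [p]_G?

Composing the changes, [p]_G = Q P [p]_B.
Q P = [[-2, -2], [3, -3]]; applying this to <-1, 0> gives <2, -3>.

<2, -3>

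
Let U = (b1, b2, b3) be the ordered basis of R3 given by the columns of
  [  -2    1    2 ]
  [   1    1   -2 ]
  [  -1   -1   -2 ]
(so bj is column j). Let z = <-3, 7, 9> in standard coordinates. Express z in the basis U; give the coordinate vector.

<-2, 1, -4>

[z]_U is the unique c with M c = z, where M has columns b1, ..., b3.
Gaussian elimination on [M | z] yields c = (-2, 1, -4).
Check: -2b1 + b2 - 4b3 = <-3, 7, 9>.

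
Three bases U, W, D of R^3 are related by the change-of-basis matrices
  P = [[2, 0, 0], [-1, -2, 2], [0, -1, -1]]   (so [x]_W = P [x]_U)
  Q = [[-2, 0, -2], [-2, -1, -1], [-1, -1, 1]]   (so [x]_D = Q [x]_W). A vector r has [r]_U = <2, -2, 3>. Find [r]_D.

First [r]_W = P [r]_U = <4, 8, -1>.
Then [r]_D = Q [r]_W = <-6, -15, -13>.

<-6, -15, -13>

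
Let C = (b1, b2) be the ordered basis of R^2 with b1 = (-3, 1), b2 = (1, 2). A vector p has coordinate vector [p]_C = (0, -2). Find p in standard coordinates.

(-2, -4)

p = M [p]_C, where M has columns b1, b2.
Carrying out the matrix-vector product, p = (-2, -4).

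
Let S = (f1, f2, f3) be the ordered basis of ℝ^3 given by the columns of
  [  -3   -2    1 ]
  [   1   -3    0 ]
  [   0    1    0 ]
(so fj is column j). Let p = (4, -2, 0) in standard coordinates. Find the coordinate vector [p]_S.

We seek scalars with c_1 f1 + ... + c_3 f3 = p; equivalently solve M c = p where the columns of M are f1, ..., f3.
Row-reducing the augmented matrix [M | p] gives c = (-2, 0, -2).
Check: -2f1 + 0·f2 - 2f3 = (4, -2, 0).

(-2, 0, -2)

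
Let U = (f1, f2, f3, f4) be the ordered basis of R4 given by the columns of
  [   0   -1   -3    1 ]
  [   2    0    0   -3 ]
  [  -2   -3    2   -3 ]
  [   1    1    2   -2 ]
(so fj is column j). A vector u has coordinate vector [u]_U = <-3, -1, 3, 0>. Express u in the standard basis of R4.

u = M [u]_U, where M has columns f1, ..., f4.
Carrying out the matrix-vector product, u = <-8, -6, 15, 2>.

<-8, -6, 15, 2>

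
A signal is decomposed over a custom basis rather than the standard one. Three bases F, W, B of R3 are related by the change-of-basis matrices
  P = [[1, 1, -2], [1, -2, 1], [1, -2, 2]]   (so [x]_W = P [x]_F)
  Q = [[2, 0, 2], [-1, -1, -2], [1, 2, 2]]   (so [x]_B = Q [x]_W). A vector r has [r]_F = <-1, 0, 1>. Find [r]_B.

First [r]_W = P [r]_F = <-3, 0, 1>.
Then [r]_B = Q [r]_W = <-4, 1, -1>.

<-4, 1, -1>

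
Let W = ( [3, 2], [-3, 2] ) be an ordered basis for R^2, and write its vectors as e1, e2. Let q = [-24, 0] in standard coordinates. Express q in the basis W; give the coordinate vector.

We seek scalars with c_1 e1 + c_2 e2 = q; equivalently solve M c = q where the columns of M are e1, e2.
System: 3c_1 - 3c_2 = -24, 2c_1 + 2c_2 = 0; solving gives c_1 = -4, c_2 = 4.
Check: -4e1 + 4e2 = [-24, 0].

[-4, 4]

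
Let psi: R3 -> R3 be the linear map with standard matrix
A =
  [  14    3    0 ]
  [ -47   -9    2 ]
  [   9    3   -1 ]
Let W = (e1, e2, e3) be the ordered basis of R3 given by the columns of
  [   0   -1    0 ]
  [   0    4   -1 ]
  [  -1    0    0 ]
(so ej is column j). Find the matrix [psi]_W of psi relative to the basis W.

The j-th column of [psi]_W is [psi(ej)]_W.
psi(e1) = A e1 = (0, -2, 1) = -e1 + 0·e2 + 2e3, so column 1 is (-1, 0, 2).
Repeating for e2, e3 and assembling the columns gives [[-1, -3, 3], [0, 2, 3], [2, -3, 3]].

[[-1, -3, 3], [0, 2, 3], [2, -3, 3]]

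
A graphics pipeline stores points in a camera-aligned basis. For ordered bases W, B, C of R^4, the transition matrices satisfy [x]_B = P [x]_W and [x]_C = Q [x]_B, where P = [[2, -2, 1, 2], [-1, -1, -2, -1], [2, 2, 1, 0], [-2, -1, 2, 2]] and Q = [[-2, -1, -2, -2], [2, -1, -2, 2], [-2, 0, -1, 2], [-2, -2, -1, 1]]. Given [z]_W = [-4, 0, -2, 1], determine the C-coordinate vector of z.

Apply P to get B-coordinates [-8, 7, -10, 6], then Q to get C-coordinates.
The result is [z]_C = [17, 9, 38, 18].

[17, 9, 38, 18]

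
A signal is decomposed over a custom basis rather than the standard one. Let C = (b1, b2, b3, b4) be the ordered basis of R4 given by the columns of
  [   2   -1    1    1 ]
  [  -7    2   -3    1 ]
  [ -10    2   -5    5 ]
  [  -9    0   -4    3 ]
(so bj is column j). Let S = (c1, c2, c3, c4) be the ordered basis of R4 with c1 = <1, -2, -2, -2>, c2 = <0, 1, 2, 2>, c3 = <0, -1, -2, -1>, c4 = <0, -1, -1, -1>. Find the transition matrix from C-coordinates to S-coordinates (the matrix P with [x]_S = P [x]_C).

Take x = bj: its C-coordinates are the j-th standard unit vector, so P e_j — column j of P — equals [bj]_S.
b1 = 2c1 - 2c2 + c3 + 0·c4, giving column 1 = <2, -2, 1, 0>; repeating for each j gives P = [[2, -1, 1, 1], [-2, -2, -1, 2], [1, -2, 1, -2], [0, 0, -1, 1]].

[[2, -1, 1, 1], [-2, -2, -1, 2], [1, -2, 1, -2], [0, 0, -1, 1]]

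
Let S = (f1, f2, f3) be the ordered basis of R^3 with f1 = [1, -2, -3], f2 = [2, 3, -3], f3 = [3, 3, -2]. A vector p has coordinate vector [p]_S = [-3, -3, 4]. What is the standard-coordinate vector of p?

[3, 9, 10]

p = M [p]_S, where M has columns f1, ..., f3.
Carrying out the matrix-vector product, p = [3, 9, 10].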